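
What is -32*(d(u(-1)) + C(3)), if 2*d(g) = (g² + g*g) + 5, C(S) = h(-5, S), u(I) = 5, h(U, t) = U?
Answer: -720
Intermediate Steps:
C(S) = -5
d(g) = 5/2 + g² (d(g) = ((g² + g*g) + 5)/2 = ((g² + g²) + 5)/2 = (2*g² + 5)/2 = (5 + 2*g²)/2 = 5/2 + g²)
-32*(d(u(-1)) + C(3)) = -32*((5/2 + 5²) - 5) = -32*((5/2 + 25) - 5) = -32*(55/2 - 5) = -32*45/2 = -720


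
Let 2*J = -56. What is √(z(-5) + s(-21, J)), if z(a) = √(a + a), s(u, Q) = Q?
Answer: √(-28 + I*√10) ≈ 0.29833 + 5.2999*I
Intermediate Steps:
J = -28 (J = (½)*(-56) = -28)
z(a) = √2*√a (z(a) = √(2*a) = √2*√a)
√(z(-5) + s(-21, J)) = √(√2*√(-5) - 28) = √(√2*(I*√5) - 28) = √(I*√10 - 28) = √(-28 + I*√10)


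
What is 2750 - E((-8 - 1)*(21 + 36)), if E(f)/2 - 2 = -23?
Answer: 2792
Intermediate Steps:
E(f) = -42 (E(f) = 4 + 2*(-23) = 4 - 46 = -42)
2750 - E((-8 - 1)*(21 + 36)) = 2750 - 1*(-42) = 2750 + 42 = 2792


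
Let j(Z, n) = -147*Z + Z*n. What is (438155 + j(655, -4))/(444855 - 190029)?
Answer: 169625/127413 ≈ 1.3313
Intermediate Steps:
(438155 + j(655, -4))/(444855 - 190029) = (438155 + 655*(-147 - 4))/(444855 - 190029) = (438155 + 655*(-151))/254826 = (438155 - 98905)*(1/254826) = 339250*(1/254826) = 169625/127413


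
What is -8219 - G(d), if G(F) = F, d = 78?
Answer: -8297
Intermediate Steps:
-8219 - G(d) = -8219 - 1*78 = -8219 - 78 = -8297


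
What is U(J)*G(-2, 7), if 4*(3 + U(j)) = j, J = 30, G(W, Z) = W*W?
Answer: 18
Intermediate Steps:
G(W, Z) = W²
U(j) = -3 + j/4
U(J)*G(-2, 7) = (-3 + (¼)*30)*(-2)² = (-3 + 15/2)*4 = (9/2)*4 = 18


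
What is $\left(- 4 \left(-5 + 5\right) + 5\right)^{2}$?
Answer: $25$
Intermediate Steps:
$\left(- 4 \left(-5 + 5\right) + 5\right)^{2} = \left(\left(-4\right) 0 + 5\right)^{2} = \left(0 + 5\right)^{2} = 5^{2} = 25$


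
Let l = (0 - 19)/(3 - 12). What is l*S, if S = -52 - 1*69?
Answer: -2299/9 ≈ -255.44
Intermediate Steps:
l = 19/9 (l = -19/(-9) = -19*(-⅑) = 19/9 ≈ 2.1111)
S = -121 (S = -52 - 69 = -121)
l*S = (19/9)*(-121) = -2299/9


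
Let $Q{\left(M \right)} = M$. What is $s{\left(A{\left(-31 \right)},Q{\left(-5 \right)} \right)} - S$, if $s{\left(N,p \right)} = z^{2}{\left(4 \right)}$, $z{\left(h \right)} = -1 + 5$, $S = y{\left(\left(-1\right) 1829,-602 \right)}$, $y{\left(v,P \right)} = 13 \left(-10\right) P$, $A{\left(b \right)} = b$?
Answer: $-78244$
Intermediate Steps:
$y{\left(v,P \right)} = - 130 P$
$S = 78260$ ($S = \left(-130\right) \left(-602\right) = 78260$)
$z{\left(h \right)} = 4$
$s{\left(N,p \right)} = 16$ ($s{\left(N,p \right)} = 4^{2} = 16$)
$s{\left(A{\left(-31 \right)},Q{\left(-5 \right)} \right)} - S = 16 - 78260 = -78244$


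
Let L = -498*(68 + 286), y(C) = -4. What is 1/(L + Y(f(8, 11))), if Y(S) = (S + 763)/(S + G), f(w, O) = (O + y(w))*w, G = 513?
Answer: -569/100309329 ≈ -5.6725e-6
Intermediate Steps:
f(w, O) = w*(-4 + O) (f(w, O) = (O - 4)*w = (-4 + O)*w = w*(-4 + O))
Y(S) = (763 + S)/(513 + S) (Y(S) = (S + 763)/(S + 513) = (763 + S)/(513 + S))
L = -176292 (L = -498*354 = -176292)
1/(L + Y(f(8, 11))) = 1/(-176292 + (763 + 8*(-4 + 11))/(513 + 8*(-4 + 11))) = 1/(-176292 + (763 + 8*7)/(513 + 8*7)) = 1/(-176292 + (763 + 56)/(513 + 56)) = 1/(-176292 + 819/569) = 1/(-100309329/569) = -569/100309329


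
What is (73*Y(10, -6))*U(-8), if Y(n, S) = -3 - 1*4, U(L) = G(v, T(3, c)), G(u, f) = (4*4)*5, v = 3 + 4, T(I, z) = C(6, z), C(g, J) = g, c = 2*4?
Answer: -40880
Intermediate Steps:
c = 8
T(I, z) = 6
v = 7
G(u, f) = 80 (G(u, f) = 16*5 = 80)
U(L) = 80
Y(n, S) = -7 (Y(n, S) = -3 - 4 = -7)
(73*Y(10, -6))*U(-8) = (73*(-7))*80 = -511*80 = -40880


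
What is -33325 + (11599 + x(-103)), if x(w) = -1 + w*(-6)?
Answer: -21109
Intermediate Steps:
x(w) = -1 - 6*w
-33325 + (11599 + x(-103)) = -33325 + (11599 + (-1 - 6*(-103))) = -33325 + (11599 + (-1 + 618)) = -33325 + (11599 + 617) = -33325 + 12216 = -21109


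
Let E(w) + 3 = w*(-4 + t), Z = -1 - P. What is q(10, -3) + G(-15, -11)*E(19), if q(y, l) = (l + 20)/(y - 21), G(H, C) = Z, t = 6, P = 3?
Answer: -1557/11 ≈ -141.55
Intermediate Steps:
Z = -4 (Z = -1 - 1*3 = -1 - 3 = -4)
G(H, C) = -4
E(w) = -3 + 2*w (E(w) = -3 + w*(-4 + 6) = -3 + w*2 = -3 + 2*w)
q(y, l) = (20 + l)/(-21 + y)
q(10, -3) + G(-15, -11)*E(19) = (20 - 3)/(-21 + 10) - 4*(-3 + 2*19) = 17/(-11) - 4*(-3 + 38) = -1/11*17 - 4*35 = -17/11 - 140 = -1557/11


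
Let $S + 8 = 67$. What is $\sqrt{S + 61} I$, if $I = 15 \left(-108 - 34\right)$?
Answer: $- 4260 \sqrt{30} \approx -23333.0$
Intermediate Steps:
$S = 59$ ($S = -8 + 67 = 59$)
$I = -2130$ ($I = 15 \left(-142\right) = -2130$)
$\sqrt{S + 61} I = \sqrt{59 + 61} \left(-2130\right) = \sqrt{120} \left(-2130\right) = 2 \sqrt{30} \left(-2130\right) = - 4260 \sqrt{30}$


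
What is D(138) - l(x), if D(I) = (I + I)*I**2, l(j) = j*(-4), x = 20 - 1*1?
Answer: 5256220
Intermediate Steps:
x = 19 (x = 20 - 1 = 19)
l(j) = -4*j
D(I) = 2*I**3 (D(I) = (2*I)*I**2 = 2*I**3)
D(138) - l(x) = 2*138**3 - (-4)*19 = 2*2628072 - 1*(-76) = 5256144 + 76 = 5256220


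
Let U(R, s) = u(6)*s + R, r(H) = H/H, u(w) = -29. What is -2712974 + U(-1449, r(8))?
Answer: -2714452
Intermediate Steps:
r(H) = 1
U(R, s) = R - 29*s (U(R, s) = -29*s + R = R - 29*s)
-2712974 + U(-1449, r(8)) = -2712974 + (-1449 - 29*1) = -2712974 + (-1449 - 29) = -2712974 - 1478 = -2714452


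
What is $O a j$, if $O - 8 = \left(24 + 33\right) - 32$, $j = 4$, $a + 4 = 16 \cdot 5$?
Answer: $10032$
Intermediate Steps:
$a = 76$ ($a = -4 + 16 \cdot 5 = -4 + 80 = 76$)
$O = 33$ ($O = 8 + \left(\left(24 + 33\right) - 32\right) = 8 + \left(57 - 32\right) = 8 + 25 = 33$)
$O a j = 33 \cdot 76 \cdot 4 = 2508 \cdot 4 = 10032$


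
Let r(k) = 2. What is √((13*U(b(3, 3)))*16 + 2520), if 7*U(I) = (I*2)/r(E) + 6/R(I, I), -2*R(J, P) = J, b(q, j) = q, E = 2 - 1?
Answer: 2*√30506/7 ≈ 49.903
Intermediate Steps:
E = 1
R(J, P) = -J/2
U(I) = -12/(7*I) + I/7 (U(I) = ((I*2)/2 + 6/((-I/2)))/7 = ((2*I)*(½) + 6*(-2/I))/7 = (I - 12/I)/7 = -12/(7*I) + I/7)
√((13*U(b(3, 3)))*16 + 2520) = √((13*((⅐)*(-12 + 3²)/3))*16 + 2520) = √((13*((⅐)*(⅓)*(-12 + 9)))*16 + 2520) = √((13*((⅐)*(⅓)*(-3)))*16 + 2520) = √((13*(-⅐))*16 + 2520) = √(-13/7*16 + 2520) = √(-208/7 + 2520) = √(17432/7) = 2*√30506/7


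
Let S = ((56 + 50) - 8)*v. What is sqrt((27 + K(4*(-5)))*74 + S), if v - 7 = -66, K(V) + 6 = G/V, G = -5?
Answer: I*sqrt(16838)/2 ≈ 64.881*I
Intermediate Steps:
K(V) = -6 - 5/V
v = -59 (v = 7 - 66 = -59)
S = -5782 (S = ((56 + 50) - 8)*(-59) = (106 - 8)*(-59) = 98*(-59) = -5782)
sqrt((27 + K(4*(-5)))*74 + S) = sqrt((27 + (-6 - 5/(4*(-5))))*74 - 5782) = sqrt((27 + (-6 - 5/(-20)))*74 - 5782) = sqrt((27 + (-6 - 5*(-1/20)))*74 - 5782) = sqrt((27 + (-6 + 1/4))*74 - 5782) = sqrt((27 - 23/4)*74 - 5782) = sqrt((85/4)*74 - 5782) = sqrt(3145/2 - 5782) = sqrt(-8419/2) = I*sqrt(16838)/2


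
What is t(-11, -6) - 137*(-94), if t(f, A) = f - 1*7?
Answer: 12860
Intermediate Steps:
t(f, A) = -7 + f (t(f, A) = f - 7 = -7 + f)
t(-11, -6) - 137*(-94) = (-7 - 11) - 137*(-94) = -18 + 12878 = 12860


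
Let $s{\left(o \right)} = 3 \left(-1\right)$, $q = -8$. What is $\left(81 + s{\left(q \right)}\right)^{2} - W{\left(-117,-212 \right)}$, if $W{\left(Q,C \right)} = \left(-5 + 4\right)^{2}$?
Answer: $6083$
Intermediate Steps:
$W{\left(Q,C \right)} = 1$ ($W{\left(Q,C \right)} = \left(-1\right)^{2} = 1$)
$s{\left(o \right)} = -3$
$\left(81 + s{\left(q \right)}\right)^{2} - W{\left(-117,-212 \right)} = \left(81 - 3\right)^{2} - 1 = 78^{2} - 1 = 6084 - 1 = 6083$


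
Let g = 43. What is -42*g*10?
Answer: -18060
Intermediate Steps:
-42*g*10 = -42*43*10 = -1806*10 = -18060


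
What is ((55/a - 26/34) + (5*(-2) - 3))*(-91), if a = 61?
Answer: 1213849/1037 ≈ 1170.5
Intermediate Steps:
((55/a - 26/34) + (5*(-2) - 3))*(-91) = ((55/61 - 26/34) + (5*(-2) - 3))*(-91) = ((55*(1/61) - 26*1/34) + (-10 - 3))*(-91) = ((55/61 - 13/17) - 13)*(-91) = (142/1037 - 13)*(-91) = -13339/1037*(-91) = 1213849/1037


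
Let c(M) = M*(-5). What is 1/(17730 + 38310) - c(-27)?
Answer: -7565399/56040 ≈ -135.00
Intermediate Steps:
c(M) = -5*M
1/(17730 + 38310) - c(-27) = 1/(17730 + 38310) - (-5)*(-27) = 1/56040 - 1*135 = 1/56040 - 135 = -7565399/56040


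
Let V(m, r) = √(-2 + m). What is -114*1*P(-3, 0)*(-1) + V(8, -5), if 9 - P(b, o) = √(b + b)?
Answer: 1026 + √6*(1 - 114*I) ≈ 1028.4 - 279.24*I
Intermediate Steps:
P(b, o) = 9 - √2*√b (P(b, o) = 9 - √(b + b) = 9 - √(2*b) = 9 - √2*√b)
-114*1*P(-3, 0)*(-1) + V(8, -5) = -114*1*(9 - √2*√(-3))*(-1) + √(-2 + 8) = -114*1*(9 - √2*I*√3)*(-1) + √6 = -114*1*(9 - I*√6)*(-1) + √6 = -114*(9 - I*√6)*(-1) + √6 = -114*(-9 + I*√6) + √6 = (1026 - 114*I*√6) + √6 = 1026 + √6 - 114*I*√6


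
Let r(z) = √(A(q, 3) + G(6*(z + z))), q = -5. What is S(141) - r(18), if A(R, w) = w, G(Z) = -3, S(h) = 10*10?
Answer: 100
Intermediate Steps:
S(h) = 100
r(z) = 0 (r(z) = √(3 - 3) = √0 = 0)
S(141) - r(18) = 100 - 1*0 = 100 + 0 = 100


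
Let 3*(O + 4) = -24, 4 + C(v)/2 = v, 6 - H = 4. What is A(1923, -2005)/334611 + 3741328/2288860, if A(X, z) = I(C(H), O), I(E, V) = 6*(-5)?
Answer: 104318403134/63823144455 ≈ 1.6345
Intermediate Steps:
H = 2 (H = 6 - 1*4 = 6 - 4 = 2)
C(v) = -8 + 2*v
O = -12 (O = -4 + (⅓)*(-24) = -4 - 8 = -12)
I(E, V) = -30
A(X, z) = -30
A(1923, -2005)/334611 + 3741328/2288860 = -30/334611 + 3741328/2288860 = -30*1/334611 + 3741328*(1/2288860) = -10/111537 + 935332/572215 = 104318403134/63823144455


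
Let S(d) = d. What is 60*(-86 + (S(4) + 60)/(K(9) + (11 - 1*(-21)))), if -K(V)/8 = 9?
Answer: -5256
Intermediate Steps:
K(V) = -72 (K(V) = -8*9 = -72)
60*(-86 + (S(4) + 60)/(K(9) + (11 - 1*(-21)))) = 60*(-86 + (4 + 60)/(-72 + (11 - 1*(-21)))) = 60*(-86 + 64/(-72 + (11 + 21))) = 60*(-86 + 64/(-72 + 32)) = 60*(-86 + 64/(-40)) = 60*(-86 + 64*(-1/40)) = 60*(-86 - 8/5) = 60*(-438/5) = -5256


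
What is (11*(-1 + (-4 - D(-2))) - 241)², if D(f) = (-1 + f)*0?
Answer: 87616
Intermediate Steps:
D(f) = 0
(11*(-1 + (-4 - D(-2))) - 241)² = (11*(-1 + (-4 - 1*0)) - 241)² = (11*(-1 + (-4 + 0)) - 241)² = (11*(-1 - 4) - 241)² = (11*(-5) - 241)² = (-55 - 241)² = (-296)² = 87616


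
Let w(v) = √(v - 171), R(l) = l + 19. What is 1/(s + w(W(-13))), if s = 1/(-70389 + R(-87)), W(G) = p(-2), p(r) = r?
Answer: -70457/858804670878 - 4964188849*I*√173/858804670878 ≈ -8.2041e-8 - 0.076029*I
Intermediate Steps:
R(l) = 19 + l
W(G) = -2
s = -1/70457 (s = 1/(-70389 + (19 - 87)) = 1/(-70389 - 68) = 1/(-70457) = -1/70457 ≈ -1.4193e-5)
w(v) = √(-171 + v)
1/(s + w(W(-13))) = 1/(-1/70457 + √(-171 - 2)) = 1/(-1/70457 + √(-173)) = 1/(-1/70457 + I*√173)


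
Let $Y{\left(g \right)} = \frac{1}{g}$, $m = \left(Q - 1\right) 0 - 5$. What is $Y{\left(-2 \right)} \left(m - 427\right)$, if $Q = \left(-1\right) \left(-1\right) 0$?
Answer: $216$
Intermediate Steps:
$Q = 0$ ($Q = 1 \cdot 0 = 0$)
$m = -5$ ($m = \left(0 - 1\right) 0 - 5 = \left(-1\right) 0 - 5 = 0 - 5 = -5$)
$Y{\left(-2 \right)} \left(m - 427\right) = \frac{-5 - 427}{-2} = \left(- \frac{1}{2}\right) \left(-432\right) = 216$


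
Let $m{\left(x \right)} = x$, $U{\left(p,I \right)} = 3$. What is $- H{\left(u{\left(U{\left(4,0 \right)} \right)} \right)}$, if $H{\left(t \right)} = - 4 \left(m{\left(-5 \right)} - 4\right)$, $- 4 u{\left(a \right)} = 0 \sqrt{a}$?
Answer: $-36$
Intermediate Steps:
$u{\left(a \right)} = 0$ ($u{\left(a \right)} = - \frac{0 \sqrt{a}}{4} = \left(- \frac{1}{4}\right) 0 = 0$)
$H{\left(t \right)} = 36$ ($H{\left(t \right)} = - 4 \left(-5 - 4\right) = \left(-4\right) \left(-9\right) = 36$)
$- H{\left(u{\left(U{\left(4,0 \right)} \right)} \right)} = \left(-1\right) 36 = -36$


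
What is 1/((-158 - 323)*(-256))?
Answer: 1/123136 ≈ 8.1211e-6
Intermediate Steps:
1/((-158 - 323)*(-256)) = 1/(-481*(-256)) = 1/123136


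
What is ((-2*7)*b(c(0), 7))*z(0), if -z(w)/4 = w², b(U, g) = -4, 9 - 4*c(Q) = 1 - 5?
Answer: 0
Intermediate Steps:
c(Q) = 13/4 (c(Q) = 9/4 - (1 - 5)/4 = 9/4 - ¼*(-4) = 9/4 + 1 = 13/4)
z(w) = -4*w²
((-2*7)*b(c(0), 7))*z(0) = (-2*7*(-4))*(-4*0²) = (-14*(-4))*(-4*0) = 56*0 = 0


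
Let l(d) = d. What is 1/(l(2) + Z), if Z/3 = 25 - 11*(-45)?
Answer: 1/1562 ≈ 0.00064021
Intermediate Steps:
Z = 1560 (Z = 3*(25 - 11*(-45)) = 3*(25 + 495) = 3*520 = 1560)
1/(l(2) + Z) = 1/(2 + 1560) = 1/1562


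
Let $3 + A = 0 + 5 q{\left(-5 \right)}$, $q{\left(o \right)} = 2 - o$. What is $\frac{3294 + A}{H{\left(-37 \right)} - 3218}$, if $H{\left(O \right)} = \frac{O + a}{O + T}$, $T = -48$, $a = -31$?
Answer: $- \frac{8315}{8043} \approx -1.0338$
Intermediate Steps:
$A = 32$ ($A = -3 + \left(0 + 5 \left(2 - -5\right)\right) = -3 + \left(0 + 5 \left(2 + 5\right)\right) = -3 + \left(0 + 5 \cdot 7\right) = -3 + \left(0 + 35\right) = -3 + 35 = 32$)
$H{\left(O \right)} = \frac{-31 + O}{-48 + O}$ ($H{\left(O \right)} = \frac{O - 31}{O - 48} = \frac{-31 + O}{-48 + O}$)
$\frac{3294 + A}{H{\left(-37 \right)} - 3218} = \frac{3294 + 32}{\frac{-31 - 37}{-48 - 37} - 3218} = \frac{3326}{\frac{1}{-85} \left(-68\right) - 3218} = \frac{3326}{\left(- \frac{1}{85}\right) \left(-68\right) - 3218} = \frac{3326}{\frac{4}{5} - 3218} = \frac{3326}{- \frac{16086}{5}} = 3326 \left(- \frac{5}{16086}\right) = - \frac{8315}{8043}$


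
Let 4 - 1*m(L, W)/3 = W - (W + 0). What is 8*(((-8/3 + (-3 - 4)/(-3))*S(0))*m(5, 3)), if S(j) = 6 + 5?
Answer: -352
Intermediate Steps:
S(j) = 11
m(L, W) = 12 (m(L, W) = 12 - 3*(W - (W + 0)) = 12 - 3*(W - W) = 12 - 3*0 = 12 + 0 = 12)
8*(((-8/3 + (-3 - 4)/(-3))*S(0))*m(5, 3)) = 8*(((-8/3 + (-3 - 4)/(-3))*11)*12) = 8*(((-8*⅓ - 7*(-⅓))*11)*12) = 8*(((-8/3 + 7/3)*11)*12) = 8*(-⅓*11*12) = 8*(-11/3*12) = 8*(-44) = -352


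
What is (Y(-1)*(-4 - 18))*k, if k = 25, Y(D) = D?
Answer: 550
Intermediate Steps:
(Y(-1)*(-4 - 18))*k = -(-4 - 18)*25 = -1*(-22)*25 = 22*25 = 550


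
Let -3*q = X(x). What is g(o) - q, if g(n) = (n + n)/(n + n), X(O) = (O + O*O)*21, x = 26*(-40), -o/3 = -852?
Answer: 7563921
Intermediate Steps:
o = 2556 (o = -3*(-852) = 2556)
x = -1040
X(O) = 21*O + 21*O² (X(O) = (O + O²)*21 = 21*O + 21*O²)
q = -7563920 (q = -7*(-1040)*(1 - 1040) = -7*(-1040)*(-1039) = -⅓*22691760 = -7563920)
g(n) = 1 (g(n) = (2*n)/((2*n)) = (2*n)*(1/(2*n)) = 1)
g(o) - q = 1 - 1*(-7563920) = 1 + 7563920 = 7563921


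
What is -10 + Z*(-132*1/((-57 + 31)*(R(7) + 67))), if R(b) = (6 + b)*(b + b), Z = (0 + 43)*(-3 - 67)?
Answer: -77010/1079 ≈ -71.372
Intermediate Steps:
Z = -3010 (Z = 43*(-70) = -3010)
R(b) = 2*b*(6 + b) (R(b) = (6 + b)*(2*b) = 2*b*(6 + b))
-10 + Z*(-132*1/((-57 + 31)*(R(7) + 67))) = -10 - (-397320)/((-57 + 31)*(2*7*(6 + 7) + 67)) = -10 - (-397320)/((-26*(2*7*13 + 67))) = -10 - (-397320)/((-26*(182 + 67))) = -10 - (-397320)/((-26*249)) = -10 - (-397320)/(-6474) = -10 - (-397320)*(-1)/6474 = -10 - 3010*22/1079 = -10 - 66220/1079 = -77010/1079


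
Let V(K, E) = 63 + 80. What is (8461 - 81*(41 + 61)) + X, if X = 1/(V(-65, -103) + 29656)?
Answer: 5930002/29799 ≈ 199.00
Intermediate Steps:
V(K, E) = 143
X = 1/29799 (X = 1/(143 + 29656) = 1/29799 ≈ 3.3558e-5)
(8461 - 81*(41 + 61)) + X = (8461 - 81*(41 + 61)) + 1/29799 = (8461 - 81*102) + 1/29799 = (8461 - 8262) + 1/29799 = 199 + 1/29799 = 5930002/29799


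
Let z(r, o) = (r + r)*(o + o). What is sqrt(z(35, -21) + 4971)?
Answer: sqrt(2031) ≈ 45.067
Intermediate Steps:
z(r, o) = 4*o*r (z(r, o) = (2*r)*(2*o) = 4*o*r)
sqrt(z(35, -21) + 4971) = sqrt(4*(-21)*35 + 4971) = sqrt(-2940 + 4971) = sqrt(2031)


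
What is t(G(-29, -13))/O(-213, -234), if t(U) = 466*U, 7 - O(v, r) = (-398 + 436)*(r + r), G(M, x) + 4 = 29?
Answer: 11650/17791 ≈ 0.65483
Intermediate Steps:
G(M, x) = 25 (G(M, x) = -4 + 29 = 25)
O(v, r) = 7 - 76*r (O(v, r) = 7 - (-398 + 436)*(r + r) = 7 - 38*2*r = 7 - 76*r)
t(G(-29, -13))/O(-213, -234) = (466*25)/(7 - 76*(-234)) = 11650/(7 + 17784) = 11650/17791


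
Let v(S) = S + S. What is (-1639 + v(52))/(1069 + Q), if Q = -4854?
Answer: 307/757 ≈ 0.40555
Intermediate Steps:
v(S) = 2*S
(-1639 + v(52))/(1069 + Q) = (-1639 + 2*52)/(1069 - 4854) = (-1639 + 104)/(-3785) = -1535*(-1/3785) = 307/757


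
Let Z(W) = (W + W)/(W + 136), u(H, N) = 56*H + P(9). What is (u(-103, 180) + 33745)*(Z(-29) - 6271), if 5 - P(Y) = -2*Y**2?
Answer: -18886171920/107 ≈ -1.7651e+8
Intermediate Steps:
P(Y) = 5 + 2*Y**2 (P(Y) = 5 - (-2)*Y**2 = 5 + 2*Y**2)
u(H, N) = 167 + 56*H (u(H, N) = 56*H + (5 + 2*9**2) = 56*H + (5 + 2*81) = 56*H + (5 + 162) = 56*H + 167 = 167 + 56*H)
Z(W) = 2*W/(136 + W) (Z(W) = (2*W)/(136 + W) = 2*W/(136 + W))
(u(-103, 180) + 33745)*(Z(-29) - 6271) = ((167 + 56*(-103)) + 33745)*(2*(-29)/(136 - 29) - 6271) = ((167 - 5768) + 33745)*(2*(-29)/107 - 6271) = (-5601 + 33745)*(2*(-29)*(1/107) - 6271) = 28144*(-58/107 - 6271) = 28144*(-671055/107) = -18886171920/107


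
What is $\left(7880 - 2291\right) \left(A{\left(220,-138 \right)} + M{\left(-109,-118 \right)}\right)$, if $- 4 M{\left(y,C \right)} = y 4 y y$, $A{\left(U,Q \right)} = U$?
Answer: $7239146661$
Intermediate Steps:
$M{\left(y,C \right)} = - y^{3}$ ($M{\left(y,C \right)} = - \frac{y 4 y y}{4} = - \frac{4 y y y}{4} = - \frac{4 y^{2} y}{4} = - \frac{4 y^{3}}{4} = - y^{3}$)
$\left(7880 - 2291\right) \left(A{\left(220,-138 \right)} + M{\left(-109,-118 \right)}\right) = \left(7880 - 2291\right) \left(220 - \left(-109\right)^{3}\right) = 5589 \left(220 - -1295029\right) = 5589 \left(220 + 1295029\right) = 5589 \cdot 1295249 = 7239146661$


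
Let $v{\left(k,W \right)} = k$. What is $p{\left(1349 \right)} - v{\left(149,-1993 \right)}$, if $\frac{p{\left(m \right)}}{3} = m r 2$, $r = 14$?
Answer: $113167$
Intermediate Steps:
$p{\left(m \right)} = 84 m$ ($p{\left(m \right)} = 3 m 14 \cdot 2 = 3 \cdot 14 m 2 = 3 \cdot 28 m = 84 m$)
$p{\left(1349 \right)} - v{\left(149,-1993 \right)} = 84 \cdot 1349 - 149 = 113316 - 149 = 113167$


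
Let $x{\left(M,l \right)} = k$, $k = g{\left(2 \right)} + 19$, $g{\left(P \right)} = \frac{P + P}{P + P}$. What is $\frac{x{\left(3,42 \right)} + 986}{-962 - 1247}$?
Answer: $- \frac{1006}{2209} \approx -0.45541$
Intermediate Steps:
$g{\left(P \right)} = 1$ ($g{\left(P \right)} = \frac{2 P}{2 P} = 2 P \frac{1}{2 P} = 1$)
$k = 20$ ($k = 1 + 19 = 20$)
$x{\left(M,l \right)} = 20$
$\frac{x{\left(3,42 \right)} + 986}{-962 - 1247} = \frac{20 + 986}{-962 - 1247} = \frac{1006}{-2209} = 1006 \left(- \frac{1}{2209}\right) = - \frac{1006}{2209}$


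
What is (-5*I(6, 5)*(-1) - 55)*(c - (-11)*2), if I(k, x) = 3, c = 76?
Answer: -3920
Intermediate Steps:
(-5*I(6, 5)*(-1) - 55)*(c - (-11)*2) = (-5*3*(-1) - 55)*(76 - (-11)*2) = (-15*(-1) - 55)*(76 - 1*(-22)) = (15 - 55)*(76 + 22) = -40*98 = -3920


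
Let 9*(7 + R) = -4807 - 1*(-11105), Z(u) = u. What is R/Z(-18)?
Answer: -6235/162 ≈ -38.488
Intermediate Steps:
R = 6235/9 (R = -7 + (-4807 - 1*(-11105))/9 = -7 + (-4807 + 11105)/9 = -7 + (⅑)*6298 = -7 + 6298/9 = 6235/9 ≈ 692.78)
R/Z(-18) = (6235/9)/(-18) = (6235/9)*(-1/18) = -6235/162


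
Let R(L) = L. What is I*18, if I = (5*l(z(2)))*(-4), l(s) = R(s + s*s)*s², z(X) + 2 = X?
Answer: 0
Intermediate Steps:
z(X) = -2 + X
l(s) = s²*(s + s²) (l(s) = (s + s*s)*s² = (s + s²)*s² = s²*(s + s²))
I = 0 (I = (5*((-2 + 2)³*(1 + (-2 + 2))))*(-4) = (5*(0³*(1 + 0)))*(-4) = (5*(0*1))*(-4) = (5*0)*(-4) = 0*(-4) = 0)
I*18 = 0*18 = 0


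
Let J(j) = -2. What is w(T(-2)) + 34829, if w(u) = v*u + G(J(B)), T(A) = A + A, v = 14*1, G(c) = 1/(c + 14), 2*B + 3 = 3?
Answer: 417277/12 ≈ 34773.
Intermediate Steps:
B = 0 (B = -3/2 + (1/2)*3 = -3/2 + 3/2 = 0)
G(c) = 1/(14 + c)
v = 14
T(A) = 2*A
w(u) = 1/12 + 14*u (w(u) = 14*u + 1/(14 - 2) = 14*u + 1/12 = 1/12 + 14*u)
w(T(-2)) + 34829 = (1/12 + 14*(2*(-2))) + 34829 = (1/12 + 14*(-4)) + 34829 = (1/12 - 56) + 34829 = -671/12 + 34829 = 417277/12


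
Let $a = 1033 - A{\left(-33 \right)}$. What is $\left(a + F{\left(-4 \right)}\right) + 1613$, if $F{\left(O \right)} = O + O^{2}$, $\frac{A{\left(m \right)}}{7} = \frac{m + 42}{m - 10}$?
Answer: $\frac{114357}{43} \approx 2659.5$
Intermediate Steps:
$A{\left(m \right)} = \frac{7 \left(42 + m\right)}{-10 + m}$ ($A{\left(m \right)} = 7 \frac{m + 42}{m - 10} = 7 \frac{42 + m}{-10 + m} = \frac{7 \left(42 + m\right)}{-10 + m}$)
$a = \frac{44482}{43}$ ($a = 1033 - \frac{7 \left(42 - 33\right)}{-10 - 33} = 1033 - 7 \frac{1}{-43} \cdot 9 = 1033 - 7 \left(- \frac{1}{43}\right) 9 = 1033 - - \frac{63}{43} = 1033 + \frac{63}{43} = \frac{44482}{43} \approx 1034.5$)
$\left(a + F{\left(-4 \right)}\right) + 1613 = \left(\frac{44482}{43} - 4 \left(1 - 4\right)\right) + 1613 = \left(\frac{44482}{43} - -12\right) + 1613 = \left(\frac{44482}{43} + 12\right) + 1613 = \frac{44998}{43} + 1613 = \frac{114357}{43}$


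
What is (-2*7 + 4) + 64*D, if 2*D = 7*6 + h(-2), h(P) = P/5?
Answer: 6606/5 ≈ 1321.2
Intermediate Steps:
h(P) = P/5 (h(P) = P*(⅕) = P/5)
D = 104/5 (D = (7*6 + (⅕)*(-2))/2 = (42 - ⅖)/2 = (½)*(208/5) = 104/5 ≈ 20.800)
(-2*7 + 4) + 64*D = (-2*7 + 4) + 64*(104/5) = (-14 + 4) + 6656/5 = -10 + 6656/5 = 6606/5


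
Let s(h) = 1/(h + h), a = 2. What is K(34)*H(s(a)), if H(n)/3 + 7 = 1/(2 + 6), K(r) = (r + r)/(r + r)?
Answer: -165/8 ≈ -20.625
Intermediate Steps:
K(r) = 1 (K(r) = (2*r)/((2*r)) = (2*r)*(1/(2*r)) = 1)
s(h) = 1/(2*h)
H(n) = -165/8 (H(n) = -21 + 3/(2 + 6) = -21 + 3/8 = -165/8)
K(34)*H(s(a)) = 1*(-165/8) = -165/8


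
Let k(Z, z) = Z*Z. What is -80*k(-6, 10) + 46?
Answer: -2834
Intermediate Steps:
k(Z, z) = Z**2
-80*k(-6, 10) + 46 = -80*(-6)**2 + 46 = -80*36 + 46 = -2880 + 46 = -2834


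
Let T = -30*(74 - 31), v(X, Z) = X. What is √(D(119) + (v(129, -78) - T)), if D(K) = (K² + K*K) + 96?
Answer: √29837 ≈ 172.73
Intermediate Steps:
D(K) = 96 + 2*K² (D(K) = (K² + K²) + 96 = 2*K² + 96 = 96 + 2*K²)
T = -1290 (T = -30*43 = -1290)
√(D(119) + (v(129, -78) - T)) = √((96 + 2*119²) + (129 - 1*(-1290))) = √((96 + 2*14161) + (129 + 1290)) = √((96 + 28322) + 1419) = √(28418 + 1419) = √29837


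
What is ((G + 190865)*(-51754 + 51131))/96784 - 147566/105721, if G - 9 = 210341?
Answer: -26439980210089/10232101264 ≈ -2584.0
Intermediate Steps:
G = 210350 (G = 9 + 210341 = 210350)
((G + 190865)*(-51754 + 51131))/96784 - 147566/105721 = ((210350 + 190865)*(-51754 + 51131))/96784 - 147566/105721 = (401215*(-623))*(1/96784) - 147566*1/105721 = -249956945*1/96784 - 147566/105721 = -249956945/96784 - 147566/105721 = -26439980210089/10232101264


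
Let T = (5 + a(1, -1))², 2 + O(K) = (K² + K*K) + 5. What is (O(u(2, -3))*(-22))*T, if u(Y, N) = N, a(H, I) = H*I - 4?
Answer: 0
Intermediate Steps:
a(H, I) = -4 + H*I
O(K) = 3 + 2*K² (O(K) = -2 + ((K² + K*K) + 5) = -2 + ((K² + K²) + 5) = -2 + (2*K² + 5) = -2 + (5 + 2*K²) = 3 + 2*K²)
T = 0 (T = (5 + (-4 + 1*(-1)))² = (5 + (-4 - 1))² = (5 - 5)² = 0² = 0)
(O(u(2, -3))*(-22))*T = ((3 + 2*(-3)²)*(-22))*0 = ((3 + 2*9)*(-22))*0 = ((3 + 18)*(-22))*0 = (21*(-22))*0 = -462*0 = 0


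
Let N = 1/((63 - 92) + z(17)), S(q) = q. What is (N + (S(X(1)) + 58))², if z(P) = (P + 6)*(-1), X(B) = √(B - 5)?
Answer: 9079409/2704 + 3015*I/13 ≈ 3357.8 + 231.92*I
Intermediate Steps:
X(B) = √(-5 + B)
z(P) = -6 - P (z(P) = (6 + P)*(-1) = -6 - P)
N = -1/52 (N = 1/((63 - 92) + (-6 - 1*17)) = 1/(-29 + (-6 - 17)) = 1/(-29 - 23) = 1/(-52) = -1/52 ≈ -0.019231)
(N + (S(X(1)) + 58))² = (-1/52 + (√(-5 + 1) + 58))² = (-1/52 + (√(-4) + 58))² = (-1/52 + (2*I + 58))² = (-1/52 + (58 + 2*I))² = (3015/52 + 2*I)²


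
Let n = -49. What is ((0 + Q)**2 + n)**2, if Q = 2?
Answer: 2025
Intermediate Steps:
((0 + Q)**2 + n)**2 = ((0 + 2)**2 - 49)**2 = (2**2 - 49)**2 = (4 - 49)**2 = (-45)**2 = 2025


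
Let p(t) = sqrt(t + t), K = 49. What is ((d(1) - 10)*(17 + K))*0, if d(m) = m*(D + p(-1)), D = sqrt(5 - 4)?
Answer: 0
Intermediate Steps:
p(t) = sqrt(2)*sqrt(t) (p(t) = sqrt(2*t) = sqrt(2)*sqrt(t))
D = 1 (D = sqrt(1) = 1)
d(m) = m*(1 + I*sqrt(2)) (d(m) = m*(1 + sqrt(2)*sqrt(-1)) = m*(1 + sqrt(2)*I) = m*(1 + I*sqrt(2)))
((d(1) - 10)*(17 + K))*0 = ((1*(1 + I*sqrt(2)) - 10)*(17 + 49))*0 = (((1 + I*sqrt(2)) - 10)*66)*0 = ((-9 + I*sqrt(2))*66)*0 = (-594 + 66*I*sqrt(2))*0 = 0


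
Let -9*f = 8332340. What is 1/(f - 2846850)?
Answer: -9/33953990 ≈ -2.6506e-7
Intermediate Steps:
f = -8332340/9 (f = -1/9*8332340 = -8332340/9 ≈ -9.2582e+5)
1/(f - 2846850) = 1/(-8332340/9 - 2846850) = 1/(-33953990/9) = -9/33953990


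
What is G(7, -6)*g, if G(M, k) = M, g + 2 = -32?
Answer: -238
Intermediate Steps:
g = -34 (g = -2 - 32 = -34)
G(7, -6)*g = 7*(-34) = -238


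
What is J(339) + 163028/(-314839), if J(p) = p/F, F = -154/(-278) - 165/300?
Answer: 296708777072/3463229 ≈ 85674.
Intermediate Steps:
F = 11/2780 (F = -154*(-1/278) - 165*1/300 = 77/139 - 11/20 = 11/2780 ≈ 0.0039568)
J(p) = 2780*p/11 (J(p) = p/(11/2780) = p*(2780/11) = 2780*p/11)
J(339) + 163028/(-314839) = (2780/11)*339 + 163028/(-314839) = 942420/11 + 163028*(-1/314839) = 942420/11 - 163028/314839 = 296708777072/3463229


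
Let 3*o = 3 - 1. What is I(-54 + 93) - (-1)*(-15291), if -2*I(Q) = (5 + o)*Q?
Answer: -30803/2 ≈ -15402.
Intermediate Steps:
o = ⅔ (o = (3 - 1)/3 = (⅓)*2 = ⅔ ≈ 0.66667)
I(Q) = -17*Q/6 (I(Q) = -(5 + ⅔)*Q/2 = -17*Q/6)
I(-54 + 93) - (-1)*(-15291) = -17*(-54 + 93)/6 - (-1)*(-15291) = -17/6*39 - 1*15291 = -221/2 - 15291 = -30803/2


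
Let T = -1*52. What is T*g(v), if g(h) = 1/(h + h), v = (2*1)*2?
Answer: -13/2 ≈ -6.5000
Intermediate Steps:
v = 4 (v = 2*2 = 4)
T = -52
g(h) = 1/(2*h)
T*g(v) = -26/4 = -52*1/8 = -13/2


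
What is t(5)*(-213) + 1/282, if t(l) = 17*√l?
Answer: 1/282 - 3621*√5 ≈ -8096.8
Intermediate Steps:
t(5)*(-213) + 1/282 = (17*√5)*(-213) + 1/282 = -3621*√5 + 1/282 = 1/282 - 3621*√5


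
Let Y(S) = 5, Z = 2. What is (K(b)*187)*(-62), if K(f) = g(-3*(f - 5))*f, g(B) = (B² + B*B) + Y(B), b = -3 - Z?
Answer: 104635850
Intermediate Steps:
b = -5 (b = -3 - 1*2 = -3 - 2 = -5)
g(B) = 5 + 2*B² (g(B) = (B² + B*B) + 5 = (B² + B²) + 5 = 2*B² + 5 = 5 + 2*B²)
K(f) = f*(5 + 2*(15 - 3*f)²) (K(f) = (5 + 2*(-3*(f - 5))²)*f = (5 + 2*(-3*(-5 + f))²)*f = (5 + 2*(15 - 3*f)²)*f = f*(5 + 2*(15 - 3*f)²))
(K(b)*187)*(-62) = (-5*(5 + 18*(-5 - 5)²)*187)*(-62) = (-5*(5 + 18*(-10)²)*187)*(-62) = (-5*(5 + 18*100)*187)*(-62) = (-5*(5 + 1800)*187)*(-62) = (-5*1805*187)*(-62) = -9025*187*(-62) = -1687675*(-62) = 104635850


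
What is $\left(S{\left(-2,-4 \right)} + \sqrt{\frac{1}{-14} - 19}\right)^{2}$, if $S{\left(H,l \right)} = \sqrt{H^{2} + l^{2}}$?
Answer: $\frac{13}{14} + \frac{2 i \sqrt{18690}}{7} \approx 0.92857 + 39.06 i$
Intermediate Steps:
$\left(S{\left(-2,-4 \right)} + \sqrt{\frac{1}{-14} - 19}\right)^{2} = \left(\sqrt{\left(-2\right)^{2} + \left(-4\right)^{2}} + \sqrt{\frac{1}{-14} - 19}\right)^{2} = \left(\sqrt{4 + 16} + \sqrt{- \frac{1}{14} - 19}\right)^{2} = \left(\sqrt{20} + \sqrt{- \frac{267}{14}}\right)^{2} = \left(2 \sqrt{5} + \frac{i \sqrt{3738}}{14}\right)^{2}$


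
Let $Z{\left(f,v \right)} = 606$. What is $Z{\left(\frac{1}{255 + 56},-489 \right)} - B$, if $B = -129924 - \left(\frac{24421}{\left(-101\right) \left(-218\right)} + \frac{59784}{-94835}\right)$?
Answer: $\frac{272557694367323}{2088077030} \approx 1.3053 \cdot 10^{5}$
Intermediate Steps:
$B = - \frac{271292319687143}{2088077030}$ ($B = -129924 - \left(\frac{24421}{22018} + 59784 \left(- \frac{1}{94835}\right)\right) = -129924 - \left(24421 \cdot \frac{1}{22018} - \frac{59784}{94835}\right) = -129924 - \left(\frac{24421}{22018} - \frac{59784}{94835}\right) = -129924 - \frac{999641423}{2088077030} = - \frac{271292319687143}{2088077030} \approx -1.2992 \cdot 10^{5}$)
$Z{\left(\frac{1}{255 + 56},-489 \right)} - B = 606 - - \frac{271292319687143}{2088077030} = 606 + \frac{271292319687143}{2088077030} = \frac{272557694367323}{2088077030}$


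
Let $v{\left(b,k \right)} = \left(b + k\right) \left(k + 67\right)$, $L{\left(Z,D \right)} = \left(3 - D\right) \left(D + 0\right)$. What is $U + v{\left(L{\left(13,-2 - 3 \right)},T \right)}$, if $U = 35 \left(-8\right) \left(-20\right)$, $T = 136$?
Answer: $25088$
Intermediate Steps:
$U = 5600$ ($U = \left(-280\right) \left(-20\right) = 5600$)
$L{\left(Z,D \right)} = D \left(3 - D\right)$ ($L{\left(Z,D \right)} = \left(3 - D\right) D = D \left(3 - D\right)$)
$v{\left(b,k \right)} = \left(67 + k\right) \left(b + k\right)$ ($v{\left(b,k \right)} = \left(b + k\right) \left(67 + k\right) = \left(67 + k\right) \left(b + k\right)$)
$U + v{\left(L{\left(13,-2 - 3 \right)},T \right)} = 5600 + \left(136^{2} + 67 \left(-2 - 3\right) \left(3 - \left(-2 - 3\right)\right) + 67 \cdot 136 + \left(-2 - 3\right) \left(3 - \left(-2 - 3\right)\right) 136\right) = 5600 + \left(18496 + 67 \left(-2 - 3\right) \left(3 - \left(-2 - 3\right)\right) + 9112 + \left(-2 - 3\right) \left(3 - \left(-2 - 3\right)\right) 136\right) = 5600 + \left(18496 + 67 \left(- 5 \left(3 - -5\right)\right) + 9112 + - 5 \left(3 - -5\right) 136\right) = 5600 + \left(18496 + 67 \left(- 5 \left(3 + 5\right)\right) + 9112 + - 5 \left(3 + 5\right) 136\right) = 5600 + \left(18496 + 67 \left(\left(-5\right) 8\right) + 9112 + \left(-5\right) 8 \cdot 136\right) = 5600 + \left(18496 + 67 \left(-40\right) + 9112 - 5440\right) = 5600 + \left(18496 - 2680 + 9112 - 5440\right) = 5600 + 19488 = 25088$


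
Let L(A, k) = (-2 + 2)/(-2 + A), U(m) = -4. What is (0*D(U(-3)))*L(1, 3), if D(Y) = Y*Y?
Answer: 0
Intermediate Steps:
D(Y) = Y²
L(A, k) = 0 (L(A, k) = 0/(-2 + A) = 0)
(0*D(U(-3)))*L(1, 3) = (0*(-4)²)*0 = (0*16)*0 = 0*0 = 0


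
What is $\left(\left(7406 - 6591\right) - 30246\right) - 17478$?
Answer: $-46909$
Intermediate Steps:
$\left(\left(7406 - 6591\right) - 30246\right) - 17478 = \left(815 - 30246\right) - 17478 = -29431 - 17478 = -46909$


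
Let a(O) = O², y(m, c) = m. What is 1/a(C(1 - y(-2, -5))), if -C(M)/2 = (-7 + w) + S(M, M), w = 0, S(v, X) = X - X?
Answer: 1/196 ≈ 0.0051020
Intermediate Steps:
S(v, X) = 0
C(M) = 14 (C(M) = -2*((-7 + 0) + 0) = -2*(-7 + 0) = -2*(-7) = 14)
1/a(C(1 - y(-2, -5))) = 1/(14²) = 1/196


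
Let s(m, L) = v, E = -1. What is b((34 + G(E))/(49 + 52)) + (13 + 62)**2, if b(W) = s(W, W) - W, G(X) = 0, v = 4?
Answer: 568495/101 ≈ 5628.7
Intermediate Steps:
s(m, L) = 4
b(W) = 4 - W
b((34 + G(E))/(49 + 52)) + (13 + 62)**2 = (4 - (34 + 0)/(49 + 52)) + (13 + 62)**2 = (4 - 34/101) + 75**2 = (4 - 34/101) + 5625 = 370/101 + 5625 = 568495/101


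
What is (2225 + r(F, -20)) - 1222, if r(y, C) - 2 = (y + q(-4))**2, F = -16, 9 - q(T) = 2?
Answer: 1086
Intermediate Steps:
q(T) = 7 (q(T) = 9 - 1*2 = 9 - 2 = 7)
r(y, C) = 2 + (7 + y)**2 (r(y, C) = 2 + (y + 7)**2 = 2 + (7 + y)**2)
(2225 + r(F, -20)) - 1222 = (2225 + (2 + (7 - 16)**2)) - 1222 = (2225 + (2 + (-9)**2)) - 1222 = (2225 + (2 + 81)) - 1222 = (2225 + 83) - 1222 = 2308 - 1222 = 1086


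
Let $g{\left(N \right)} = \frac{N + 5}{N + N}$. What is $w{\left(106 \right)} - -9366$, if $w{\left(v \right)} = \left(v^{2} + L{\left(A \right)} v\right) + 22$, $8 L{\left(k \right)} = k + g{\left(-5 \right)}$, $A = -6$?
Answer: $\frac{41089}{2} \approx 20545.0$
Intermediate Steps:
$g{\left(N \right)} = \frac{5 + N}{2 N}$
$L{\left(k \right)} = \frac{k}{8}$ ($L{\left(k \right)} = \frac{k + \frac{5 - 5}{2 \left(-5\right)}}{8} = \frac{k + \frac{1}{2} \left(- \frac{1}{5}\right) 0}{8} = \frac{k + 0}{8} = \frac{k}{8}$)
$w{\left(v \right)} = 22 + v^{2} - \frac{3 v}{4}$ ($w{\left(v \right)} = \left(v^{2} + \frac{1}{8} \left(-6\right) v\right) + 22 = \left(v^{2} - \frac{3 v}{4}\right) + 22 = 22 + v^{2} - \frac{3 v}{4}$)
$w{\left(106 \right)} - -9366 = \left(22 + 106^{2} - \frac{159}{2}\right) - -9366 = \left(22 + 11236 - \frac{159}{2}\right) + 9366 = \frac{22357}{2} + 9366 = \frac{41089}{2}$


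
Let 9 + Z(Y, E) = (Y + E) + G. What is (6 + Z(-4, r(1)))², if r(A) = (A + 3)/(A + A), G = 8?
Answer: 9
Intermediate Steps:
r(A) = (3 + A)/(2*A) (r(A) = (3 + A)/((2*A)) = (3 + A)*(1/(2*A)) = (3 + A)/(2*A))
Z(Y, E) = -1 + E + Y (Z(Y, E) = -9 + ((Y + E) + 8) = -9 + ((E + Y) + 8) = -9 + (8 + E + Y) = -1 + E + Y)
(6 + Z(-4, r(1)))² = (6 + (-1 + (½)*(3 + 1)/1 - 4))² = (6 + (-1 + (½)*1*4 - 4))² = (6 + (-1 + 2 - 4))² = (6 - 3)² = 3² = 9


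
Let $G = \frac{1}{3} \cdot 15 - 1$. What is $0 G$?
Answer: $0$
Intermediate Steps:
$G = 4$ ($G = \frac{1}{3} \cdot 15 - 1 = 5 - 1 = 4$)
$0 G = 0 \cdot 4 = 0$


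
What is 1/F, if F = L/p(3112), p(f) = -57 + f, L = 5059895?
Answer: 611/1011979 ≈ 0.00060377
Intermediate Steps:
F = 1011979/611 (F = 5059895/(-57 + 3112) = 5059895/3055 = 5059895*(1/3055) = 1011979/611 ≈ 1656.3)
1/F = 1/(1011979/611) = 611/1011979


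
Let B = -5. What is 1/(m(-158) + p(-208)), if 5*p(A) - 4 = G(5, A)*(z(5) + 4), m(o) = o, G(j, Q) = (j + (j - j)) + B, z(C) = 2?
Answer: -5/786 ≈ -0.0063613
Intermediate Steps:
G(j, Q) = -5 + j (G(j, Q) = (j + (j - j)) - 5 = (j + 0) - 5 = j - 5 = -5 + j)
p(A) = 4/5 (p(A) = 4/5 + ((-5 + 5)*(2 + 4))/5 = 4/5 + (0*6)/5 = 4/5 + (1/5)*0 = 4/5 + 0 = 4/5)
1/(m(-158) + p(-208)) = 1/(-158 + 4/5) = 1/(-786/5) = -5/786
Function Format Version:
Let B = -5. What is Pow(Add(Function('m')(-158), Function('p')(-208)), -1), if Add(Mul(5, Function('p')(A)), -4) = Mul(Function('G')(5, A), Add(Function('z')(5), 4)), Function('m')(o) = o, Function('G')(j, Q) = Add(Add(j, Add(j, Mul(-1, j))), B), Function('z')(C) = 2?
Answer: Rational(-5, 786) ≈ -0.0063613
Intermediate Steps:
Function('G')(j, Q) = Add(-5, j) (Function('G')(j, Q) = Add(Add(j, Add(j, Mul(-1, j))), -5) = Add(Add(j, 0), -5) = Add(j, -5) = Add(-5, j))
Function('p')(A) = Rational(4, 5) (Function('p')(A) = Add(Rational(4, 5), Mul(Rational(1, 5), Mul(Add(-5, 5), Add(2, 4)))) = Add(Rational(4, 5), Mul(Rational(1, 5), Mul(0, 6))) = Add(Rational(4, 5), Mul(Rational(1, 5), 0)) = Add(Rational(4, 5), 0) = Rational(4, 5))
Pow(Add(Function('m')(-158), Function('p')(-208)), -1) = Pow(Add(-158, Rational(4, 5)), -1) = Pow(Rational(-786, 5), -1) = Rational(-5, 786)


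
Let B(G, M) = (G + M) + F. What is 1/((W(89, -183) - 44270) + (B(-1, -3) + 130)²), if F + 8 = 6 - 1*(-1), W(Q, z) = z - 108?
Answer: -1/28936 ≈ -3.4559e-5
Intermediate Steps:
W(Q, z) = -108 + z
F = -1 (F = -8 + (6 - 1*(-1)) = -8 + (6 + 1) = -8 + 7 = -1)
B(G, M) = -1 + G + M (B(G, M) = (G + M) - 1 = -1 + G + M)
1/((W(89, -183) - 44270) + (B(-1, -3) + 130)²) = 1/(((-108 - 183) - 44270) + ((-1 - 1 - 3) + 130)²) = 1/((-291 - 44270) + (-5 + 130)²) = 1/(-44561 + 125²) = 1/(-44561 + 15625) = 1/(-28936) = -1/28936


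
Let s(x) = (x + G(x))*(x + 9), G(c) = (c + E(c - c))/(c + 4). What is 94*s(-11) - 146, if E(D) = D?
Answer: 11386/7 ≈ 1626.6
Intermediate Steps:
G(c) = c/(4 + c) (G(c) = (c + (c - c))/(c + 4) = (c + 0)/(4 + c) = c/(4 + c))
s(x) = (9 + x)*(x + x/(4 + x)) (s(x) = (x + x/(4 + x))*(x + 9) = (x + x/(4 + x))*(9 + x) = (9 + x)*(x + x/(4 + x)))
94*s(-11) - 146 = 94*(-11*(45 + (-11)² + 14*(-11))/(4 - 11)) - 146 = 94*(-11*(45 + 121 - 154)/(-7)) - 146 = 94*(-11*(-⅐)*12) - 146 = 94*(132/7) - 146 = 12408/7 - 146 = 11386/7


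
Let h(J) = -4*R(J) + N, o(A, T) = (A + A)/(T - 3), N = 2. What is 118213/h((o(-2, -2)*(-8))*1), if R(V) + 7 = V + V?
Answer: 591065/406 ≈ 1455.8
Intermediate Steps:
R(V) = -7 + 2*V (R(V) = -7 + (V + V) = -7 + 2*V)
o(A, T) = 2*A/(-3 + T) (o(A, T) = (2*A)/(-3 + T) = 2*A/(-3 + T))
h(J) = 30 - 8*J (h(J) = -4*(-7 + 2*J) + 2 = (28 - 8*J) + 2 = 30 - 8*J)
118213/h((o(-2, -2)*(-8))*1) = 118213/(30 - 8*(2*(-2)/(-3 - 2))*(-8)) = 118213/(30 - 8*(2*(-2)/(-5))*(-8)) = 118213/(30 - 8*(2*(-2)*(-⅕))*(-8)) = 118213/(30 - 8*(⅘)*(-8)) = 118213/(30 - (-256)/5) = 118213/(30 - 8*(-32/5)) = 118213/(30 + 256/5) = 118213/(406/5) = 118213*(5/406) = 591065/406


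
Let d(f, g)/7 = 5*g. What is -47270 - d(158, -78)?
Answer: -44540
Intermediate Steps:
d(f, g) = 35*g (d(f, g) = 7*(5*g) = 35*g)
-47270 - d(158, -78) = -47270 - 35*(-78) = -47270 - 1*(-2730) = -47270 + 2730 = -44540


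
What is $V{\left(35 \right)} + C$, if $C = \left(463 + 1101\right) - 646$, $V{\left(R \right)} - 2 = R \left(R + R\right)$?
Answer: $3370$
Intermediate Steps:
$V{\left(R \right)} = 2 + 2 R^{2}$ ($V{\left(R \right)} = 2 + R \left(R + R\right) = 2 + R 2 R = 2 + 2 R^{2}$)
$C = 918$ ($C = 1564 - 646 = 918$)
$V{\left(35 \right)} + C = \left(2 + 2 \cdot 35^{2}\right) + 918 = \left(2 + 2 \cdot 1225\right) + 918 = \left(2 + 2450\right) + 918 = 2452 + 918 = 3370$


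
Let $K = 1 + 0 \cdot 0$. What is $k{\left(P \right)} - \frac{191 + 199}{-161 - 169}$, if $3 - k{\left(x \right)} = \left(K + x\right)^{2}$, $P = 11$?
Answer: $- \frac{1538}{11} \approx -139.82$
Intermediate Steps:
$K = 1$ ($K = 1 + 0 = 1$)
$k{\left(x \right)} = 3 - \left(1 + x\right)^{2}$
$k{\left(P \right)} - \frac{191 + 199}{-161 - 169} = \left(3 - \left(1 + 11\right)^{2}\right) - \frac{191 + 199}{-161 - 169} = \left(3 - 12^{2}\right) - \frac{390}{-330} = \left(3 - 144\right) - 390 \left(- \frac{1}{330}\right) = \left(3 - 144\right) - - \frac{13}{11} = -141 + \frac{13}{11} = - \frac{1538}{11}$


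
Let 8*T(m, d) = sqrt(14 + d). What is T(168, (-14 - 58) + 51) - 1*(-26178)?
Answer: 26178 + I*sqrt(7)/8 ≈ 26178.0 + 0.33072*I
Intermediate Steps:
T(m, d) = sqrt(14 + d)/8
T(168, (-14 - 58) + 51) - 1*(-26178) = sqrt(14 + ((-14 - 58) + 51))/8 - 1*(-26178) = sqrt(14 + (-72 + 51))/8 + 26178 = sqrt(14 - 21)/8 + 26178 = sqrt(-7)/8 + 26178 = (I*sqrt(7))/8 + 26178 = I*sqrt(7)/8 + 26178 = 26178 + I*sqrt(7)/8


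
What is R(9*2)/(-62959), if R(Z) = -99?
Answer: 99/62959 ≈ 0.0015725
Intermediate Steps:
R(9*2)/(-62959) = -99/(-62959) = -99*(-1/62959) = 99/62959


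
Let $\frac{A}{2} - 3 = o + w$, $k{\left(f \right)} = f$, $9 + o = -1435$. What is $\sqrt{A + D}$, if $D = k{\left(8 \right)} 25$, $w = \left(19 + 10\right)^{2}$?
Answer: $10 i \sqrt{10} \approx 31.623 i$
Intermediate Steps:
$o = -1444$ ($o = -9 - 1435 = -1444$)
$w = 841$ ($w = 29^{2} = 841$)
$A = -1200$ ($A = 6 + 2 \left(-1444 + 841\right) = 6 + 2 \left(-603\right) = 6 - 1206 = -1200$)
$D = 200$ ($D = 8 \cdot 25 = 200$)
$\sqrt{A + D} = \sqrt{-1200 + 200} = \sqrt{-1000} = 10 i \sqrt{10}$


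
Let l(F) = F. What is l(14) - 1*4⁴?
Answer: -242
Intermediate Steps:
l(14) - 1*4⁴ = 14 - 1*4⁴ = 14 - 1*256 = 14 - 256 = -242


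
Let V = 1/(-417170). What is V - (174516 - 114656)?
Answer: -24971796201/417170 ≈ -59860.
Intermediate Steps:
V = -1/417170 ≈ -2.3971e-6
V - (174516 - 114656) = -1/417170 - (174516 - 114656) = -1/417170 - 1*59860 = -1/417170 - 59860 = -24971796201/417170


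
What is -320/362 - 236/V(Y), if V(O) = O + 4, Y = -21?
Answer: 39996/3077 ≈ 12.998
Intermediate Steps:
V(O) = 4 + O
-320/362 - 236/V(Y) = -320/362 - 236/(4 - 21) = -320*1/362 - 236/(-17) = -160/181 - 236*(-1/17) = -160/181 + 236/17 = 39996/3077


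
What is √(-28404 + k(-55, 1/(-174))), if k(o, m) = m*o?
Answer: I*√859949934/174 ≈ 168.53*I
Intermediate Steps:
√(-28404 + k(-55, 1/(-174))) = √(-28404 - 55/(-174)) = √(-28404 - 1/174*(-55)) = √(-28404 + 55/174) = √(-4942241/174) = I*√859949934/174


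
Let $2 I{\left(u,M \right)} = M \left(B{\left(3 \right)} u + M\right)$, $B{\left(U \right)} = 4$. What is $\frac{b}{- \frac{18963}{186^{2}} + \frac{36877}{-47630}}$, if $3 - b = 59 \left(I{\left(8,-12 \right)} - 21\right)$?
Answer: $- \frac{253945441640}{40351933} \approx -6293.3$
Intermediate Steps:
$I{\left(u,M \right)} = \frac{M \left(M + 4 u\right)}{2}$ ($I{\left(u,M \right)} = \frac{M \left(4 u + M\right)}{2} = \frac{M \left(M + 4 u\right)}{2}$)
$b = 8322$ ($b = 3 - 59 \left(\frac{1}{2} \left(-12\right) \left(-12 + 4 \cdot 8\right) - 21\right) = 3 - 59 \left(\frac{1}{2} \left(-12\right) \left(-12 + 32\right) - 21\right) = 3 - 59 \left(\frac{1}{2} \left(-12\right) 20 - 21\right) = 3 - 59 \left(-120 - 21\right) = 3 - 59 \left(-141\right) = 3 - -8319 = 3 + 8319 = 8322$)
$\frac{b}{- \frac{18963}{186^{2}} + \frac{36877}{-47630}} = \frac{8322}{- \frac{18963}{186^{2}} + \frac{36877}{-47630}} = \frac{8322}{- \frac{18963}{34596} + 36877 \left(- \frac{1}{47630}\right)} = \frac{8322}{\left(-18963\right) \frac{1}{34596} - \frac{36877}{47630}} = \frac{8322}{- \frac{2107}{3844} - \frac{36877}{47630}} = \frac{8322}{- \frac{121055799}{91544860}} = 8322 \left(- \frac{91544860}{121055799}\right) = - \frac{253945441640}{40351933}$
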